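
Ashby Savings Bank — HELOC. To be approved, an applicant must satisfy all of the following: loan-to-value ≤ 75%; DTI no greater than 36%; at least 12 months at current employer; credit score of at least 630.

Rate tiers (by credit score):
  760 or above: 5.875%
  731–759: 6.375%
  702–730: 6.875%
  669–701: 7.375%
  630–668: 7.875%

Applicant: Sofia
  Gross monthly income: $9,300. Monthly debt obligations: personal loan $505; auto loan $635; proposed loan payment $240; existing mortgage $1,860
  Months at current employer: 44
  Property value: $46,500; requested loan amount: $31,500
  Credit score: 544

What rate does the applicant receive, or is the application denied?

Credit score 544 < 630 (below minimum)
Employment 44 ≥ 12 months
Total monthly debts = (505 + 635 + 240 + 1,860) = 3,240. Debt-to-income = 3,240/9,300 = 34.8% — meets 36% limit
LTV = 31,500/46,500 = 67.7% ≤ 75%
Not all requirements met → denied.

Denied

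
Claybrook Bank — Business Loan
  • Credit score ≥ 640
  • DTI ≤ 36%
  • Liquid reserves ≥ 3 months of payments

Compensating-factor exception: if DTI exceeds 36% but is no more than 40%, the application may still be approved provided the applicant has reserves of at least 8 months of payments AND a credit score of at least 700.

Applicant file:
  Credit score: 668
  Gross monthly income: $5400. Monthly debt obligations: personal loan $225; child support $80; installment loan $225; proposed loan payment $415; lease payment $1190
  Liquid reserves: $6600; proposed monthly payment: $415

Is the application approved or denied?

Credit score 668 ≥ 640 (meets base)
Total debts = (225 + 80 + 225 + 415 + 1,190) = 2,135. DTI: 2,135 ÷ 5,400 = 39.5%, over the 36% base limit.
Reserves = 6,600/415 = 15.9 months ≥ 3
39.5% falls in the override range (36%–40%), so the compensating-factor test applies.
Reserves 15.9 ≥ 8 months; credit score 668 < 700.
Compensating-factor requirement not fully met.

Denied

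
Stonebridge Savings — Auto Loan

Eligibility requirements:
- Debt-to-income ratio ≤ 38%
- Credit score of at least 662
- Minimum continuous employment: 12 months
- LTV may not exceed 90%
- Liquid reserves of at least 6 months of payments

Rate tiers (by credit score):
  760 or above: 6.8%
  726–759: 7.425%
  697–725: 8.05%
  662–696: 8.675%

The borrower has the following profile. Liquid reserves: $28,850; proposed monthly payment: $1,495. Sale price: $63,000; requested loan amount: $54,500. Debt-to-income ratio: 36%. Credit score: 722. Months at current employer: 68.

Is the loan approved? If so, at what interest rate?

Approved at 8.05%

Credit score 722 ≥ 662 (meets minimum)
Debt-to-income 36% vs 38% cap — pass
Loan-to-value = 54,500/63,000 = 86.5% — pass (90% max)
Reserves = 28,850/1,495 = 19.3 months ≥ 6
Employment 68 ≥ 12 months
All requirements met. Score 722 falls in the 697–725 tier → 8.05%.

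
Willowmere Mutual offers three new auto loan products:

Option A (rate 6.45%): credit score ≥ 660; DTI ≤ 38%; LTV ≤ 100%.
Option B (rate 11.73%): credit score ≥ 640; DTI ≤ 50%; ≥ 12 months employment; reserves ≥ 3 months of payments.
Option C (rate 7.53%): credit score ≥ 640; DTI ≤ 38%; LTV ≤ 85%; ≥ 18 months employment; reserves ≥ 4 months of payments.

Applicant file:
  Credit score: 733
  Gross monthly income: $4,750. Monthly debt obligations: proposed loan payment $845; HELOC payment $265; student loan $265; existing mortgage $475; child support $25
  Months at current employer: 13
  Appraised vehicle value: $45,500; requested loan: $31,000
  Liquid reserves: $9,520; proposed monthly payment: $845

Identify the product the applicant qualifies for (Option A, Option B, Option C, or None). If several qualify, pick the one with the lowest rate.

Option B

Total debts = (845 + 265 + 265 + 475 + 25) = 1,875; DTI = 1,875/4,750 = 39.5%.
LTV = 31,000/45,500 = 68.1%.
Reserves = 9,520/845 = 11.3 months.
Option A: score 733 ≥ 660; DTI 39.5% > 38%; LTV 68.1% ≤ 100% → does not qualify.
Option B: score 733 ≥ 640; DTI 39.5% ≤ 50%; employment 13 ≥ 12 mo; reserves 11.3 ≥ 3 mo → qualifies.
Option C: score 733 ≥ 640; DTI 39.5% > 38%; LTV 68.1% ≤ 85%; employment 13 < 18 mo; reserves 11.3 ≥ 4 mo → does not qualify.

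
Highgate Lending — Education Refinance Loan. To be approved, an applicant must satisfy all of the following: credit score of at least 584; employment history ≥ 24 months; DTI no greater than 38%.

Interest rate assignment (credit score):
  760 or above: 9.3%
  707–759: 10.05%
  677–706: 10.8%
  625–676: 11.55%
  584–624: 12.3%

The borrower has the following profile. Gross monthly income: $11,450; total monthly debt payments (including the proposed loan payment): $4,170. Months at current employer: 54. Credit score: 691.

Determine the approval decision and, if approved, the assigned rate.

Approved at 10.8%

Credit score 691 ≥ 584 (meets minimum)
DTI: 4,170 ÷ 11,450 = 36.4%, within the 38% cap
Employment 54 ≥ 24 months
All requirements met. Score 691 falls in the 677–706 tier → 10.8%.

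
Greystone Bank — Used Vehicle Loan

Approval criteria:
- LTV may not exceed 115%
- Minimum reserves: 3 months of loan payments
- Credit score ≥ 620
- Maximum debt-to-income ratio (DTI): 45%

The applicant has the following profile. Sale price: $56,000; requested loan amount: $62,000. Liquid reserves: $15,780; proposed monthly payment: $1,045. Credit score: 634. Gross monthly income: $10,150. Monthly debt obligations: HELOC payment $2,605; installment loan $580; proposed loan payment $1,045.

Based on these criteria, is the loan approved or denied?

LTV = 62,000/56,000 = 110.7% ≤ 115%
Liquid reserves cover 15,780/1,045 = 15.1 months — ≥ 3 required
Credit score 634 ≥ 620 (meets)
Total monthly debts = (2,605 + 580 + 1,045) = 4,230. DTI = 4,230/10,150 = 41.7% ≤ 45%
All criteria satisfied.

Approved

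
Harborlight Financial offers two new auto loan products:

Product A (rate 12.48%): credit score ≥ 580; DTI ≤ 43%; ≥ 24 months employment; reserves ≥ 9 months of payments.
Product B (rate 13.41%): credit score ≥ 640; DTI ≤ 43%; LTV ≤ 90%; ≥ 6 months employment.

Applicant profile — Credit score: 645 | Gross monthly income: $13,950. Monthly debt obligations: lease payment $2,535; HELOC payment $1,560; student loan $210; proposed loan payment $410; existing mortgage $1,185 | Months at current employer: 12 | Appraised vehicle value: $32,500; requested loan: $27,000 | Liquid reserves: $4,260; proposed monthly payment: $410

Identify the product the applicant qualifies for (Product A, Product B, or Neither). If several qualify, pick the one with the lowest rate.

Product B

Total debts = (2,535 + 1,560 + 210 + 410 + 1,185) = 5,900; DTI = 5,900/13,950 = 42.3%.
LTV = 27,000/32,500 = 83.1%.
Reserves = 4,260/410 = 10.4 months.
Product A: score 645 ≥ 580; DTI 42.3% ≤ 43%; employment 12 < 24 mo; reserves 10.4 ≥ 9 mo → does not qualify.
Product B: score 645 ≥ 640; DTI 42.3% ≤ 43%; LTV 83.1% ≤ 90%; employment 12 ≥ 6 mo → qualifies.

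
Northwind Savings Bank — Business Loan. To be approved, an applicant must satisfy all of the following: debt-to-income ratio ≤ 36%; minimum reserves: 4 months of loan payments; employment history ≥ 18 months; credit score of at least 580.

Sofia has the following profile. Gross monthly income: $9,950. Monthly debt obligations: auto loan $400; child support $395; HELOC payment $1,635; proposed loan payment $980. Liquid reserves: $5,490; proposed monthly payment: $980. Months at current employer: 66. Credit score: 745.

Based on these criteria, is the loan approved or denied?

Approved

Total monthly debts = (400 + 395 + 1,635 + 980) = 3,410. DTI = 3,410/9,950 = 34.3% ≤ 36%
Liquid reserves cover 5,490/980 = 5.6 months — ≥ 4 required
Employment 66 ≥ 18 months
Credit score 745 ≥ 580 (meets)
All criteria satisfied.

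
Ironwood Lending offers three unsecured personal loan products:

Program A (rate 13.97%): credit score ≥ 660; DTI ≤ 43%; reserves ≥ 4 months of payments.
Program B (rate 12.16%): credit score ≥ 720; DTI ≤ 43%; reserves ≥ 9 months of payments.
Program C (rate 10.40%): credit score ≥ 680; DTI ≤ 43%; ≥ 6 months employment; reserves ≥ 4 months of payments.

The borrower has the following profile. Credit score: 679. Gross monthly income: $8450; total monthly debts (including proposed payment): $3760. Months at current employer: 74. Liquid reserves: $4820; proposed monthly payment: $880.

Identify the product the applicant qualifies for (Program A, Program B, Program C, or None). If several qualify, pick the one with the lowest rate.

None

DTI = 3,760/8,450 = 44.5%.
Reserves = 4,820/880 = 5.5 months.
Program A: score 679 ≥ 660; DTI 44.5% > 43%; reserves 5.5 ≥ 4 mo → does not qualify.
Program B: score 679 < 720; DTI 44.5% > 43%; reserves 5.5 < 9 mo → does not qualify.
Program C: score 679 < 680; DTI 44.5% > 43%; employment 74 ≥ 6 mo; reserves 5.5 ≥ 4 mo → does not qualify.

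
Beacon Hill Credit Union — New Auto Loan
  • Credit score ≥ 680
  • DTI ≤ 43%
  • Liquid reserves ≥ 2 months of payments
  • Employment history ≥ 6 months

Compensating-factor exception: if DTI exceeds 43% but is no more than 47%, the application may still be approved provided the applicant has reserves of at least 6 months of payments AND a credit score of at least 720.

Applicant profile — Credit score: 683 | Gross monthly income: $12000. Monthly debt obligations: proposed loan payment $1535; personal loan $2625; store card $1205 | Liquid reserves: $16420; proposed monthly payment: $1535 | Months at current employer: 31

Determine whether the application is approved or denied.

Denied

Credit score 683 ≥ 680 (meets base)
Total debts = (1,535 + 2,625 + 1,205) = 5,365. DTI: 5,365 ÷ 12,000 = 44.7%, over the 43% base limit.
Reserves: 16,420 ÷ 1,535 = 10.7 months (meets 2-month minimum)
Employment 31 ≥ 6 months
DTI 44.7% is within the 43%–47% exception band; checking compensating factors.
Reserves 10.7 ≥ 6 months; credit score 683 < 720.
Compensating-factor requirement not fully met.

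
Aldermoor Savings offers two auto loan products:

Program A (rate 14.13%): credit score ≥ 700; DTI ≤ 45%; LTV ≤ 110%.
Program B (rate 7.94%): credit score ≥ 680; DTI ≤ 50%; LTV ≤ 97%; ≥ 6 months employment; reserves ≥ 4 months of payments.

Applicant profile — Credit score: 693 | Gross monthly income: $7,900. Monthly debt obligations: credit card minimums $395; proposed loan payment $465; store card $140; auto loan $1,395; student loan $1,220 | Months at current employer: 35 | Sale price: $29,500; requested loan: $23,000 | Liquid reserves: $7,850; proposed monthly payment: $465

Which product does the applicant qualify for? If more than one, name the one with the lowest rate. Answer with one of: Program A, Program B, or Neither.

Total debts = (395 + 465 + 140 + 1,395 + 1,220) = 3,615; DTI = 3,615/7,900 = 45.8%.
LTV = 23,000/29,500 = 78%.
Reserves = 7,850/465 = 16.9 months.
Program A: score 693 < 700; DTI 45.8% > 45%; LTV 78% ≤ 110% → does not qualify.
Program B: score 693 ≥ 680; DTI 45.8% ≤ 50%; LTV 78% ≤ 97%; employment 35 ≥ 6 mo; reserves 16.9 ≥ 4 mo → qualifies.

Program B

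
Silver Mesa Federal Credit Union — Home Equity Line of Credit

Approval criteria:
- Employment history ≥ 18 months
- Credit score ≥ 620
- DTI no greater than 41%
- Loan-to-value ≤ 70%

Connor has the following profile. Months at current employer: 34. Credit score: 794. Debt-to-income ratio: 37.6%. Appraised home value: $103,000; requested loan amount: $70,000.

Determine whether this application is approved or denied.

Employment 34 ≥ 18 months
Credit score 794 ≥ 620 (meets)
Debt-to-income 37.6% vs 41% cap — pass
Loan-to-value = 70,000/103,000 = 68% — pass (70% max)
All criteria satisfied.

Approved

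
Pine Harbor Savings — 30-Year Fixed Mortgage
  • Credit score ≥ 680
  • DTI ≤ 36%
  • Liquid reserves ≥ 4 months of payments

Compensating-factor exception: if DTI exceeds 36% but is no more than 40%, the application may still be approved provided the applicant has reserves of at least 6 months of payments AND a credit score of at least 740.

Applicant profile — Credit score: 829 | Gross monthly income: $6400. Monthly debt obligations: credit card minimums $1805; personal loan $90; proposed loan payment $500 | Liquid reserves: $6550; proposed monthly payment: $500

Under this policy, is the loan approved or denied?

Credit score 829 ≥ 680 (meets base)
Total debts = (1,805 + 90 + 500) = 2,395. DTI = 2,395/6,400 = 37.4% > 36% — standard DTI limit exceeded.
Reserves: 6,550 ÷ 500 = 13.1 months (meets 4-month minimum)
37.4% falls in the override range (36%–40%), so the compensating-factor test applies.
Reserves 13.1 ≥ 6 months; credit score 829 ≥ 740.
Both override conditions satisfied; DTI exception granted.

Approved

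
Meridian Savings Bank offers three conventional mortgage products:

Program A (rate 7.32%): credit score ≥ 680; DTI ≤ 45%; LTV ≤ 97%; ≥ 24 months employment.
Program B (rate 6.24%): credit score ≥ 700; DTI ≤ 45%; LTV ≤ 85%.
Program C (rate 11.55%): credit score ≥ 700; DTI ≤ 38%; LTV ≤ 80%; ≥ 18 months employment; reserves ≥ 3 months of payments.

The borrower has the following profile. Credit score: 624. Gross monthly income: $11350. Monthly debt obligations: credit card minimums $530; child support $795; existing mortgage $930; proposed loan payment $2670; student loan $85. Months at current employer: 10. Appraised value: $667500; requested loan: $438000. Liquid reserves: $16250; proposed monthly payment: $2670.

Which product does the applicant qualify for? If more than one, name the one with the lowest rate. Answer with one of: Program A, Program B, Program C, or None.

Total debts = (530 + 795 + 930 + 2,670 + 85) = 5,010; DTI = 5,010/11,350 = 44.1%.
LTV = 438,000/667,500 = 65.6%.
Reserves = 16,250/2,670 = 6.1 months.
Program A: score 624 < 680; DTI 44.1% ≤ 45%; LTV 65.6% ≤ 97%; employment 10 < 24 mo → does not qualify.
Program B: score 624 < 700; DTI 44.1% ≤ 45%; LTV 65.6% ≤ 85% → does not qualify.
Program C: score 624 < 700; DTI 44.1% > 38%; LTV 65.6% ≤ 80%; employment 10 < 18 mo; reserves 6.1 ≥ 3 mo → does not qualify.

None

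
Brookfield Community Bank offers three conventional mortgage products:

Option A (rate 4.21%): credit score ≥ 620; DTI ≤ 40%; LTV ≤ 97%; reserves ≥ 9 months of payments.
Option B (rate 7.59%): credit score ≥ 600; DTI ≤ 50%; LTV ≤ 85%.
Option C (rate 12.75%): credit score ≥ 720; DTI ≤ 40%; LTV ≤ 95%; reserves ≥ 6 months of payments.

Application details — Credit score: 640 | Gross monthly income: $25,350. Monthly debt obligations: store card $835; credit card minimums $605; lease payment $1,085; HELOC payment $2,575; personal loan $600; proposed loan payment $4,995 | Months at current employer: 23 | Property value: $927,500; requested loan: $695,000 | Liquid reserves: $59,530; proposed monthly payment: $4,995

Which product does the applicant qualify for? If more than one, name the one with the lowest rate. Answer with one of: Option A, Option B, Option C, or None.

Option B

Total debts = (835 + 605 + 1,085 + 2,575 + 600 + 4,995) = 10,695; DTI = 10,695/25,350 = 42.2%.
LTV = 695,000/927,500 = 74.9%.
Reserves = 59,530/4,995 = 11.9 months.
Option A: score 640 ≥ 620; DTI 42.2% > 40%; LTV 74.9% ≤ 97%; reserves 11.9 ≥ 9 mo → does not qualify.
Option B: score 640 ≥ 600; DTI 42.2% ≤ 50%; LTV 74.9% ≤ 85% → qualifies.
Option C: score 640 < 720; DTI 42.2% > 40%; LTV 74.9% ≤ 95%; reserves 11.9 ≥ 6 mo → does not qualify.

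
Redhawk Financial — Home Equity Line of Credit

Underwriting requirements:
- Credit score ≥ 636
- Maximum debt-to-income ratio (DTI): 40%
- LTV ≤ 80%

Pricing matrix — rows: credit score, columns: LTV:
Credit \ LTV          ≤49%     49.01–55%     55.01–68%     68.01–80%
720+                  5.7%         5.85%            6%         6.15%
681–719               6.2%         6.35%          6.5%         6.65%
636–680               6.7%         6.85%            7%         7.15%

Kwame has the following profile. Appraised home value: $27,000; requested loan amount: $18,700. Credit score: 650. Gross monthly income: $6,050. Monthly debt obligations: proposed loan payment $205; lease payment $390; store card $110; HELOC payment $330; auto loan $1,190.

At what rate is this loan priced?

Credit score 650 ≥ 636; Total monthly debts = (205 + 390 + 110 + 330 + 1,190) = 2,225. Debt-to-income = 2,225/6,050 = 36.8% — meets 40% limit
LTV = 18,700/27,000 = 69.3% ≤ 80%
Credit 650 → row 636–680; LTV 69.3% → column 68.01–80%. Grid cell → 7.15%.

7.15%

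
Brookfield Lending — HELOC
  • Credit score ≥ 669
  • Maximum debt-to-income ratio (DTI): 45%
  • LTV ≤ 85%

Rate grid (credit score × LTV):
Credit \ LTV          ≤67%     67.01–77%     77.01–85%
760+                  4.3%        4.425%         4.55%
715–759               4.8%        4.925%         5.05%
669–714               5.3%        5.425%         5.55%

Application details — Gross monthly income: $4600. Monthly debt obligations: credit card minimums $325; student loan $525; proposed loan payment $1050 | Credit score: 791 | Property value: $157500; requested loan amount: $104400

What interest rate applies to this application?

Credit score 791 ≥ 669; Total monthly debts = (325 + 525 + 1,050) = 1,900. DTI = 1,900/4,600 = 41.3% ≤ 45%
Loan-to-value = 104,400/157,500 = 66.3% — pass (85% max)
Score 791 is in the 760+ band; LTV 66.3% is in the ≤67% band → 4.3%.

4.3%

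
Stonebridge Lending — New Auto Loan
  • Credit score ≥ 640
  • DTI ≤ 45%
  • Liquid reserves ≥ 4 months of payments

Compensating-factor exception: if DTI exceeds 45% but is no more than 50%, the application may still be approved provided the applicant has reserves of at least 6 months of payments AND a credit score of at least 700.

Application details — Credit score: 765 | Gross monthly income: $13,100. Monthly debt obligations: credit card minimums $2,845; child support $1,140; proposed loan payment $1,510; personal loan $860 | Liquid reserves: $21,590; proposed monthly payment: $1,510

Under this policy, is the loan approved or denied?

Approved

Credit score 765 ≥ 640 (meets base)
Total debts = (2,845 + 1,140 + 1,510 + 860) = 6,355. DTI = 6,355/13,100 = 48.5% > 45% — standard DTI limit exceeded.
Reserves: 21,590 ÷ 1,510 = 14.3 months (meets 4-month minimum)
DTI 48.5% is within the 45%–50% exception band; checking compensating factors.
Reserves 14.3 ≥ 6 months; credit score 765 ≥ 700.
Both override conditions satisfied; DTI exception granted.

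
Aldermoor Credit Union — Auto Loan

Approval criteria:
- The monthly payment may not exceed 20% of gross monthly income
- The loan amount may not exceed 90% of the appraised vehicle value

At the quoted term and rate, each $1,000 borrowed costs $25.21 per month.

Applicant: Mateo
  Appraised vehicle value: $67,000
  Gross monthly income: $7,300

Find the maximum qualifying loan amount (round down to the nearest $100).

Payment cap: 20% × $7,300 = $1,460/month.
At $25.21 per $1,000, that supports 1,460/25.21 × 1,000 ≈ $57,913 → $57,900.
LTV cap: 90% × $67,000 = $60,300 → $60,300.
Binding constraint: payment-to-income.

$57,900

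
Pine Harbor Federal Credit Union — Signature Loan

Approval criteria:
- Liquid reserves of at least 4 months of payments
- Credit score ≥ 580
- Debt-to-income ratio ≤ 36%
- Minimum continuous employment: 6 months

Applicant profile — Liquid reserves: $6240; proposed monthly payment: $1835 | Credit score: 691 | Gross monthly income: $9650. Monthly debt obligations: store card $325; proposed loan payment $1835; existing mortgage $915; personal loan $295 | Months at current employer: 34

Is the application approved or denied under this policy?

Denied

Reserves: 6,240 ÷ 1,835 = 3.4 months (below 4-month minimum)
Credit score 691 ≥ 580 (meets)
Total monthly debts = (325 + 1,835 + 915 + 295) = 3,370. DTI: 3,370 ÷ 9,650 = 34.9%, within the 36% cap
Employment 34 ≥ 6 months
Fails on reserves.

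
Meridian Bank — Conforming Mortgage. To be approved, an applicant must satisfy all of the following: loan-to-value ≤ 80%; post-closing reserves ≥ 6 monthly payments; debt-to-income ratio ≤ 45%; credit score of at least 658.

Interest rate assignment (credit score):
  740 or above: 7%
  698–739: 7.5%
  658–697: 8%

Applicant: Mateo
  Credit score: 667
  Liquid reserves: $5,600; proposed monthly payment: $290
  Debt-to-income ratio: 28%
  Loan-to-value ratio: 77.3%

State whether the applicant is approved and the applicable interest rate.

Approved at 8%

Credit score 667 ≥ 658 (meets minimum)
DTI 28% is within the 45% limit
Liquid reserves cover 5,600/290 = 19.3 months — ≥ 6 required
LTV 77.3% ≤ 80%
All requirements met. Score 667 falls in the 658–697 tier → 8%.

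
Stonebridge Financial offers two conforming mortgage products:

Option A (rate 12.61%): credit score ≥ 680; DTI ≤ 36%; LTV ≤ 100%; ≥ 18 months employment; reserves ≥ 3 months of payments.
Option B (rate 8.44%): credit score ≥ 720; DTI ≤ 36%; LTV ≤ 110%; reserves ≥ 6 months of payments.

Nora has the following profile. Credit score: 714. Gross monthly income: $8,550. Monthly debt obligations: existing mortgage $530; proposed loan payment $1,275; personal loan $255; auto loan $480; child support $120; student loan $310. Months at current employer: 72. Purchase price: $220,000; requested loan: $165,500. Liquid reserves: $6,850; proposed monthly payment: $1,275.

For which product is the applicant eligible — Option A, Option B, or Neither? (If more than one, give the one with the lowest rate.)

Total debts = (530 + 1,275 + 255 + 480 + 120 + 310) = 2,970; DTI = 2,970/8,550 = 34.7%.
LTV = 165,500/220,000 = 75.2%.
Reserves = 6,850/1,275 = 5.4 months.
Option A: score 714 ≥ 680; DTI 34.7% ≤ 36%; LTV 75.2% ≤ 100%; employment 72 ≥ 18 mo; reserves 5.4 ≥ 3 mo → qualifies.
Option B: score 714 < 720; DTI 34.7% ≤ 36%; LTV 75.2% ≤ 110%; reserves 5.4 < 6 mo → does not qualify.

Option A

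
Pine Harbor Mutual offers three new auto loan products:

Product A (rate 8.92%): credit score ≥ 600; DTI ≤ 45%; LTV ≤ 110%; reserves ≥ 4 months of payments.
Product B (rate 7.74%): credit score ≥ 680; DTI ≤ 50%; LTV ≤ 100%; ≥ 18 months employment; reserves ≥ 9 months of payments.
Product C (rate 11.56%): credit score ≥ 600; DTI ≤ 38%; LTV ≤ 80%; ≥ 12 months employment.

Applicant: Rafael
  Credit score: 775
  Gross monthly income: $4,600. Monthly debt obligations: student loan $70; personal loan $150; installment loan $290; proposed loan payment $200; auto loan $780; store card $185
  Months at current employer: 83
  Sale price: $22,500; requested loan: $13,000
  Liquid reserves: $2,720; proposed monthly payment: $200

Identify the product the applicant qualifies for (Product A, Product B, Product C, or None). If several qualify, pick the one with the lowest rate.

Product B

Total debts = (70 + 150 + 290 + 200 + 780 + 185) = 1,675; DTI = 1,675/4,600 = 36.4%.
LTV = 13,000/22,500 = 57.8%.
Reserves = 2,720/200 = 13.6 months.
Product A: score 775 ≥ 600; DTI 36.4% ≤ 45%; LTV 57.8% ≤ 110%; reserves 13.6 ≥ 4 mo → qualifies.
Product B: score 775 ≥ 680; DTI 36.4% ≤ 50%; LTV 57.8% ≤ 100%; employment 83 ≥ 18 mo; reserves 13.6 ≥ 9 mo → qualifies.
Product C: score 775 ≥ 600; DTI 36.4% ≤ 38%; LTV 57.8% ≤ 80%; employment 83 ≥ 12 mo → qualifies.
Qualifying: Product A, Product B, Product C. Lowest rate is 7.74% → Product B.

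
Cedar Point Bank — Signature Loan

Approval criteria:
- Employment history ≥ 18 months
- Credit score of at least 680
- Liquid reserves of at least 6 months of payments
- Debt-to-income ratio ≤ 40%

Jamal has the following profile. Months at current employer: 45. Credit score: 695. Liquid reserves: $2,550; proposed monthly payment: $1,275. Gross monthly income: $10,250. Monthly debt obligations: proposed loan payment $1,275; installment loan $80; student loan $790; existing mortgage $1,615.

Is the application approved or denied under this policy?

Employment 45 ≥ 18 months
Credit score 695 ≥ 680 (meets)
Reserves: 2,550 ÷ 1,275 = 2.0 months (below 6-month minimum)
Total monthly debts = (1,275 + 80 + 790 + 1,615) = 3,760. Debt-to-income = 3,760/10,250 = 36.7% — meets 40% limit
Fails on reserves.

Denied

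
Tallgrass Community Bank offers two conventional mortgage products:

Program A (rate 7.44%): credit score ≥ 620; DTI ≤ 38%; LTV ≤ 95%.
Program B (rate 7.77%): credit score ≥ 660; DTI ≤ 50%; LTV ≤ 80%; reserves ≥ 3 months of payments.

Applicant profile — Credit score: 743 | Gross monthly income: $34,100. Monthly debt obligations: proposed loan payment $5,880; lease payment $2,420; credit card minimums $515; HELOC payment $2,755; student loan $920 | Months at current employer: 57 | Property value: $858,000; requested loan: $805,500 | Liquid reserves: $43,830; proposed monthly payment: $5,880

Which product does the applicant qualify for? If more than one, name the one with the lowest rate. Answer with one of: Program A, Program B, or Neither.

Total debts = (5,880 + 2,420 + 515 + 2,755 + 920) = 12,490; DTI = 12,490/34,100 = 36.6%.
LTV = 805,500/858,000 = 93.9%.
Reserves = 43,830/5,880 = 7.5 months.
Program A: score 743 ≥ 620; DTI 36.6% ≤ 38%; LTV 93.9% ≤ 95% → qualifies.
Program B: score 743 ≥ 660; DTI 36.6% ≤ 50%; LTV 93.9% > 80%; reserves 7.5 ≥ 3 mo → does not qualify.

Program A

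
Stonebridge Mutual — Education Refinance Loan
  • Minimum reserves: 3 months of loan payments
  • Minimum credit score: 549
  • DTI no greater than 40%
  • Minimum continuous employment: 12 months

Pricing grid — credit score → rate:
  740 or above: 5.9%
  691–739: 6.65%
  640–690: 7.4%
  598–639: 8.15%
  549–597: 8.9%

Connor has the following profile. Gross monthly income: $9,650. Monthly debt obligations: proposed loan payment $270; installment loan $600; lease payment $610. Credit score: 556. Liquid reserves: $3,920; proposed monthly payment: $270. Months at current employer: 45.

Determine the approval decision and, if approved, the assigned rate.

Approved at 8.9%

Credit score 556 ≥ 549 (meets minimum)
Reserves: 3,920 ÷ 270 = 14.5 months (meets 3-month minimum)
Employment 45 ≥ 12 months
Total monthly debts = (270 + 600 + 610) = 1,480. DTI: 1,480 ÷ 9,650 = 15.3%, within the 40% cap
All requirements met. Score 556 falls in the 549–597 tier → 8.9%.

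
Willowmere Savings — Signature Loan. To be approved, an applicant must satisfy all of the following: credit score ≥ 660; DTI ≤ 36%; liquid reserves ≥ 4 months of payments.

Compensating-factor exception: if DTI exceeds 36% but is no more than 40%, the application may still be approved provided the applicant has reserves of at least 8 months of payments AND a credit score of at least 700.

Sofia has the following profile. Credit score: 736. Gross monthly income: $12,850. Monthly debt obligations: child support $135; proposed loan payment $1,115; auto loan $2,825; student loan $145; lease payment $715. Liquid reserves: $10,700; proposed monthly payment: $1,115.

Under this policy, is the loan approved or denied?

Approved

Credit score 736 ≥ 660 (meets base)
Total debts = (135 + 1,115 + 2,825 + 145 + 715) = 4,935. DTI: 4,935 ÷ 12,850 = 38.4%, over the 36% base limit.
Reserves = 10,700/1,115 = 9.6 months ≥ 4
38.4% falls in the override range (36%–40%), so the compensating-factor test applies.
Reserves 9.6 ≥ 8 months; credit score 736 ≥ 700.
Both compensating conditions met → exception applies.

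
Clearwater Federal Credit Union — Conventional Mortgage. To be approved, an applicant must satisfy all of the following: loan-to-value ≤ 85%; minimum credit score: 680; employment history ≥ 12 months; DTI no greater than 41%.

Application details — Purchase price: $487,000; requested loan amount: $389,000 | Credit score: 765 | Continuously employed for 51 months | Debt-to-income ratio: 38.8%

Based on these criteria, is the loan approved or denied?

LTV: 389,000 ÷ 487,000 = 79.9%, within 85% cap
Credit score 765 ≥ 680 (meets)
Employment 51 ≥ 12 months
DTI 38.8% is within the 41% limit
All criteria satisfied.

Approved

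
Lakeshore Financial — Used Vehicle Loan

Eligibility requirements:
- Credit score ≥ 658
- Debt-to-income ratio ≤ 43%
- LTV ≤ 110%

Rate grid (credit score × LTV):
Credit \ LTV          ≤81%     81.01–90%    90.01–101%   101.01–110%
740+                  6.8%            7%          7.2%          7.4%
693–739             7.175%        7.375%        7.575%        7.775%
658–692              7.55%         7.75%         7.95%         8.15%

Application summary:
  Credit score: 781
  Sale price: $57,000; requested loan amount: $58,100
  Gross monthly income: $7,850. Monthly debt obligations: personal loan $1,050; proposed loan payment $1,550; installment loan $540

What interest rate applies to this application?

7.4%

Credit score 781 ≥ 658; Total monthly debts = (1,050 + 1,550 + 540) = 3,140. DTI: 3,140 ÷ 7,850 = 40%, within the 43% cap
LTV = 58,100/57,000 = 101.9% ≤ 110%
Row: 781 falls in 740+. Column: 101.9% falls in 101.01–110%. Rate = 7.4%.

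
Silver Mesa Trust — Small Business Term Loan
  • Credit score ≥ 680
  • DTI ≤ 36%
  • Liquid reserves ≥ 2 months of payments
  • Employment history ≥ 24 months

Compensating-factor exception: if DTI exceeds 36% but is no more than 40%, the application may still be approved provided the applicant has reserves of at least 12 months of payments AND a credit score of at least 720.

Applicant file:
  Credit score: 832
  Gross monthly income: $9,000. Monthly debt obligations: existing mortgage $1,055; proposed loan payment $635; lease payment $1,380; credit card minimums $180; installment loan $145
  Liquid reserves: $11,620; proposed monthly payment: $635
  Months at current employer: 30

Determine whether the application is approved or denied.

Credit score 832 ≥ 680 (meets base)
Total debts = (1,055 + 635 + 1,380 + 180 + 145) = 3,395. DTI = 3,395/9,000 = 37.7% > 36% — standard DTI limit exceeded.
Reserves = 11,620/635 = 18.3 months ≥ 2
Employment 30 ≥ 24 months
DTI 37.7% is within the 36%–40% exception band; checking compensating factors.
Override check — reserves: 18.3 mo (ok); score: 832 (ok).
Both compensating conditions met → exception applies.

Approved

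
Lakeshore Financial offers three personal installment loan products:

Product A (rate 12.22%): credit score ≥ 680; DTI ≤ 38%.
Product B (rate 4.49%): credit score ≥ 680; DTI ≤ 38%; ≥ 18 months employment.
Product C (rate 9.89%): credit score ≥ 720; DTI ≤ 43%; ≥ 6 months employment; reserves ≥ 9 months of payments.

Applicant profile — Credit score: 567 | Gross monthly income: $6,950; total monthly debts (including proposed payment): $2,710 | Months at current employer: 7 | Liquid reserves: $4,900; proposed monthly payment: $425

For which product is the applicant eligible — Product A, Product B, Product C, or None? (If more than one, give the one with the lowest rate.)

DTI = 2,710/6,950 = 39%.
Reserves = 4,900/425 = 11.5 months.
Product A: score 567 < 680; DTI 39% > 38% → does not qualify.
Product B: score 567 < 680; DTI 39% > 38%; employment 7 < 18 mo → does not qualify.
Product C: score 567 < 720; DTI 39% ≤ 43%; employment 7 ≥ 6 mo; reserves 11.5 ≥ 9 mo → does not qualify.

None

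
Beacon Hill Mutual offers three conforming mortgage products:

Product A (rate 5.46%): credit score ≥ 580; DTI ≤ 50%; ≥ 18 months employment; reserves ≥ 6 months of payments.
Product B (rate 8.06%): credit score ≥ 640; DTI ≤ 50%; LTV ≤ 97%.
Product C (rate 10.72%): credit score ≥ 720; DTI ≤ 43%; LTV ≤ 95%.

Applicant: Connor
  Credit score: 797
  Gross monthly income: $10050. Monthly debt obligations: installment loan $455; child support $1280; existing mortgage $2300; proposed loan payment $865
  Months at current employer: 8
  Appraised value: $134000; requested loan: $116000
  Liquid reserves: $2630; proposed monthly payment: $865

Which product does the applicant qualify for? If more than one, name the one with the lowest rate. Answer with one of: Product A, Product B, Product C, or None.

Product B

Total debts = (455 + 1,280 + 2,300 + 865) = 4,900; DTI = 4,900/10,050 = 48.8%.
LTV = 116,000/134,000 = 86.6%.
Reserves = 2,630/865 = 3.0 months.
Product A: score 797 ≥ 580; DTI 48.8% ≤ 50%; employment 8 < 18 mo; reserves 3.0 < 6 mo → does not qualify.
Product B: score 797 ≥ 640; DTI 48.8% ≤ 50%; LTV 86.6% ≤ 97% → qualifies.
Product C: score 797 ≥ 720; DTI 48.8% > 43%; LTV 86.6% ≤ 95% → does not qualify.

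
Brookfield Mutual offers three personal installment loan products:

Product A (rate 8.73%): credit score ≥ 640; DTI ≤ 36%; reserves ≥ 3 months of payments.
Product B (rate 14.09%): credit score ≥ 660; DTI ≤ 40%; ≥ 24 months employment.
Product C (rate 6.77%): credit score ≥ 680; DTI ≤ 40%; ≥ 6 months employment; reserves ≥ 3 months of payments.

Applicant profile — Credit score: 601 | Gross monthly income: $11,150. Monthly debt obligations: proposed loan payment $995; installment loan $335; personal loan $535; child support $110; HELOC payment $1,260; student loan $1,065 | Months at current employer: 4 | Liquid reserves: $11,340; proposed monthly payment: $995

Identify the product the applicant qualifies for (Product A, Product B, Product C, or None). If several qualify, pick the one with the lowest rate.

None

Total debts = (995 + 335 + 535 + 110 + 1,260 + 1,065) = 4,300; DTI = 4,300/11,150 = 38.6%.
Reserves = 11,340/995 = 11.4 months.
Product A: score 601 < 640; DTI 38.6% > 36%; reserves 11.4 ≥ 3 mo → does not qualify.
Product B: score 601 < 660; DTI 38.6% ≤ 40%; employment 4 < 24 mo → does not qualify.
Product C: score 601 < 680; DTI 38.6% ≤ 40%; employment 4 < 6 mo; reserves 11.4 ≥ 3 mo → does not qualify.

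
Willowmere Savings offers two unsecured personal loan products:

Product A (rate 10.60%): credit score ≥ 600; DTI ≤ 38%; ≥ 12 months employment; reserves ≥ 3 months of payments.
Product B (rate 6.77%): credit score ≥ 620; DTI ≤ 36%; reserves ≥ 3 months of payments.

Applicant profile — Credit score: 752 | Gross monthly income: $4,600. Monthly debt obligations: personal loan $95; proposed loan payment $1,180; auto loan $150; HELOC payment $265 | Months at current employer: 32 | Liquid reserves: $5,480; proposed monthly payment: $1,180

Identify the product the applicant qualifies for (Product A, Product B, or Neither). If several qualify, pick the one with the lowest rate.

Total debts = (95 + 1,180 + 150 + 265) = 1,690; DTI = 1,690/4,600 = 36.7%.
Reserves = 5,480/1,180 = 4.6 months.
Product A: score 752 ≥ 600; DTI 36.7% ≤ 38%; employment 32 ≥ 12 mo; reserves 4.6 ≥ 3 mo → qualifies.
Product B: score 752 ≥ 620; DTI 36.7% > 36%; reserves 4.6 ≥ 3 mo → does not qualify.

Product A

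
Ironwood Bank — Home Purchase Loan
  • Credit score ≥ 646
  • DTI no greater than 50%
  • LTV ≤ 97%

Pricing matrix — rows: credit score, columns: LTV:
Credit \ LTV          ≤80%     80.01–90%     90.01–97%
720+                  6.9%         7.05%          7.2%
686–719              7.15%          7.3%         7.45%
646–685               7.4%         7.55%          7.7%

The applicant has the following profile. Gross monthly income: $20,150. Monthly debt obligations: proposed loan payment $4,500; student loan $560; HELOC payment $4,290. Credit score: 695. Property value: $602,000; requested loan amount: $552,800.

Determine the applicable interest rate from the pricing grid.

Credit score 695 ≥ 646; Total monthly debts = (4,500 + 560 + 4,290) = 9,350. DTI = 9,350/20,150 = 46.4% ≤ 50%
Loan-to-value = 552,800/602,000 = 91.8% — pass (97% max)
Score 695 is in the 686–719 band; LTV 91.8% is in the 90.01–97% band → 7.45%.

7.45%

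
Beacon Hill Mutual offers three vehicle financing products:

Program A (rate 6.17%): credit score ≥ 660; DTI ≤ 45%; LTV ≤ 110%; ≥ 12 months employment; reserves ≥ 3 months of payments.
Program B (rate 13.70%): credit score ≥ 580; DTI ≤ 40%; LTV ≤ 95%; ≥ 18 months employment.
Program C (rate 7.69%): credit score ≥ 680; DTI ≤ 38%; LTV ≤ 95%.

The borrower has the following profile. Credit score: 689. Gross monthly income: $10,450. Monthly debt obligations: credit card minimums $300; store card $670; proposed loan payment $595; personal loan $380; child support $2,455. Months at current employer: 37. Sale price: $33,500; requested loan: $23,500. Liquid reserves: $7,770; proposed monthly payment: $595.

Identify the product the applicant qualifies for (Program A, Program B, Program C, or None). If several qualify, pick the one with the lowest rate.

Program A

Total debts = (300 + 670 + 595 + 380 + 2,455) = 4,400; DTI = 4,400/10,450 = 42.1%.
LTV = 23,500/33,500 = 70.1%.
Reserves = 7,770/595 = 13.1 months.
Program A: score 689 ≥ 660; DTI 42.1% ≤ 45%; LTV 70.1% ≤ 110%; employment 37 ≥ 12 mo; reserves 13.1 ≥ 3 mo → qualifies.
Program B: score 689 ≥ 580; DTI 42.1% > 40%; LTV 70.1% ≤ 95%; employment 37 ≥ 18 mo → does not qualify.
Program C: score 689 ≥ 680; DTI 42.1% > 38%; LTV 70.1% ≤ 95% → does not qualify.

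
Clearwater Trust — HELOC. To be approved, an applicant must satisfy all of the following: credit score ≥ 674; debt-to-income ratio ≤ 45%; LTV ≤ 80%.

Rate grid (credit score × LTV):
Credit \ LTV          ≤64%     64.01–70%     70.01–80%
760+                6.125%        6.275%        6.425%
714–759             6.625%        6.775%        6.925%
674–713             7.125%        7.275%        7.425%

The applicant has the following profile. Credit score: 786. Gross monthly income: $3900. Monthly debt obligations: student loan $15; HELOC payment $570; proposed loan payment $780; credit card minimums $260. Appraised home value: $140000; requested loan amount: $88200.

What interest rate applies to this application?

6.125%

Credit score 786 ≥ 674; Total monthly debts = (15 + 570 + 780 + 260) = 1,625. DTI: 1,625 ÷ 3,900 = 41.7%, within the 45% cap
LTV: 88,200 ÷ 140,000 = 63%, within 80% cap
Credit 786 → row 760+; LTV 63% → column ≤64%. Grid cell → 6.125%.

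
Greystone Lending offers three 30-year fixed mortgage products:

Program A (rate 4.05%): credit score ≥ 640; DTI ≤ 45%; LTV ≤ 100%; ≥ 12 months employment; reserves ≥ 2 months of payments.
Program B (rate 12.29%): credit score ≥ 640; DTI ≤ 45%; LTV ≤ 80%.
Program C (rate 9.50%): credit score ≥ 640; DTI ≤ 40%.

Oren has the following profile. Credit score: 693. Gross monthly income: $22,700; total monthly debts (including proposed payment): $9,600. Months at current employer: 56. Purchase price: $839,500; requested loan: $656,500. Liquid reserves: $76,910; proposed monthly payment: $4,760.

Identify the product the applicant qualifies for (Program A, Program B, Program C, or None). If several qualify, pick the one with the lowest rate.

Program A

DTI = 9,600/22,700 = 42.3%.
LTV = 656,500/839,500 = 78.2%.
Reserves = 76,910/4,760 = 16.2 months.
Program A: score 693 ≥ 640; DTI 42.3% ≤ 45%; LTV 78.2% ≤ 100%; employment 56 ≥ 12 mo; reserves 16.2 ≥ 2 mo → qualifies.
Program B: score 693 ≥ 640; DTI 42.3% ≤ 45%; LTV 78.2% ≤ 80% → qualifies.
Program C: score 693 ≥ 640; DTI 42.3% > 40% → does not qualify.
Qualifying: Program A, Program B. Lowest rate is 4.05% → Program A.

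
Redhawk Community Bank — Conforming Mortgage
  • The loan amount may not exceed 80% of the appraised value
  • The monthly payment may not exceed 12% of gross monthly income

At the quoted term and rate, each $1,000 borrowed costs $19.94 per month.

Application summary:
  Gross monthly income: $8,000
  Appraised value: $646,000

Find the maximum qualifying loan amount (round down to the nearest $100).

$48,100

Payment cap: 12% × $8,000 = $960/month.
At $19.94 per $1,000, that supports 960/19.94 × 1,000 ≈ $48,144 → $48,100.
LTV cap: 80% × $646,000 = $516,800 → $516,800.
Binding constraint: payment-to-income.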